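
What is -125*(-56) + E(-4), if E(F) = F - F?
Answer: 7000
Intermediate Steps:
E(F) = 0
-125*(-56) + E(-4) = -125*(-56) + 0 = 7000 + 0 = 7000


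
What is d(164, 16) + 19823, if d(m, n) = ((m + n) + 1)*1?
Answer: 20004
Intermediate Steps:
d(m, n) = 1 + m + n (d(m, n) = (1 + m + n)*1 = 1 + m + n)
d(164, 16) + 19823 = (1 + 164 + 16) + 19823 = 181 + 19823 = 20004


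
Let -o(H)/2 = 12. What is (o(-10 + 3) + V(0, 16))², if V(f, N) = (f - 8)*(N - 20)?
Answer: 64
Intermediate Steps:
o(H) = -24 (o(H) = -2*12 = -24)
V(f, N) = (-20 + N)*(-8 + f) (V(f, N) = (-8 + f)*(-20 + N) = (-20 + N)*(-8 + f))
(o(-10 + 3) + V(0, 16))² = (-24 + (160 - 20*0 - 8*16 + 16*0))² = (-24 + (160 + 0 - 128 + 0))² = (-24 + 32)² = 8² = 64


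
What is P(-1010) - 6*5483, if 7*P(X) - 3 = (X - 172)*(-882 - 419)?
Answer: 1307499/7 ≈ 1.8679e+5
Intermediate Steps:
P(X) = 223775/7 - 1301*X/7 (P(X) = 3/7 + ((X - 172)*(-882 - 419))/7 = 3/7 + ((-172 + X)*(-1301))/7 = 3/7 + (223772 - 1301*X)/7 = 3/7 + (223772/7 - 1301*X/7) = 223775/7 - 1301*X/7)
P(-1010) - 6*5483 = (223775/7 - 1301/7*(-1010)) - 6*5483 = (223775/7 + 1314010/7) - 1*32898 = 1537785/7 - 32898 = 1307499/7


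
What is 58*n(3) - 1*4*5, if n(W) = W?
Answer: 154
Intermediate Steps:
58*n(3) - 1*4*5 = 58*3 - 1*4*5 = 174 - 4*5 = 174 - 20 = 154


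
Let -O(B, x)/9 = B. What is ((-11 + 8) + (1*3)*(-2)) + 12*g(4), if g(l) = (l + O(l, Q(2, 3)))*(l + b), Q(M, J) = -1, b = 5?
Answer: -3465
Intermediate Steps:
O(B, x) = -9*B
g(l) = -8*l*(5 + l) (g(l) = (l - 9*l)*(l + 5) = (-8*l)*(5 + l) = -8*l*(5 + l))
((-11 + 8) + (1*3)*(-2)) + 12*g(4) = ((-11 + 8) + (1*3)*(-2)) + 12*(8*4*(-5 - 1*4)) = (-3 + 3*(-2)) + 12*(8*4*(-5 - 4)) = (-3 - 6) + 12*(8*4*(-9)) = -9 + 12*(-288) = -9 - 3456 = -3465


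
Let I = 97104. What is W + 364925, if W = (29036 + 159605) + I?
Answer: 650670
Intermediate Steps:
W = 285745 (W = (29036 + 159605) + 97104 = 188641 + 97104 = 285745)
W + 364925 = 285745 + 364925 = 650670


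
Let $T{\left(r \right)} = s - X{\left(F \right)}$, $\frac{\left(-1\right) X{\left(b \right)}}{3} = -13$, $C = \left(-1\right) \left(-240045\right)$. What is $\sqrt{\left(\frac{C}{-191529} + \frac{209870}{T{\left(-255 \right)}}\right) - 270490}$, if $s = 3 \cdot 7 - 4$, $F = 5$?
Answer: $\frac{2 i \sqrt{204301260634845}}{54021} \approx 529.18 i$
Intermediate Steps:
$C = 240045$
$s = 17$ ($s = 21 - 4 = 17$)
$X{\left(b \right)} = 39$ ($X{\left(b \right)} = \left(-3\right) \left(-13\right) = 39$)
$T{\left(r \right)} = -22$ ($T{\left(r \right)} = 17 - 39 = -22$)
$\sqrt{\left(\frac{C}{-191529} + \frac{209870}{T{\left(-255 \right)}}\right) - 270490} = \sqrt{\left(\frac{240045}{-191529} + \frac{209870}{-22}\right) - 270490} = \sqrt{\left(240045 \left(- \frac{1}{191529}\right) + 209870 \left(- \frac{1}{22}\right)\right) - 270490} = \sqrt{\left(- \frac{6155}{4911} - \frac{104935}{11}\right) - 270490} = \sqrt{- \frac{515403490}{54021} - 270490} = \sqrt{- \frac{15127543780}{54021}} = \frac{2 i \sqrt{204301260634845}}{54021}$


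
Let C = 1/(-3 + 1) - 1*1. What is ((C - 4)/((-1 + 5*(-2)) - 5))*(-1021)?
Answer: -11231/32 ≈ -350.97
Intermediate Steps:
C = -3/2 (C = 1/(-2) - 1 = -½ - 1 = -3/2 ≈ -1.5000)
((C - 4)/((-1 + 5*(-2)) - 5))*(-1021) = ((-3/2 - 4)/((-1 + 5*(-2)) - 5))*(-1021) = -11/(2*((-1 - 10) - 5))*(-1021) = -11/(2*(-11 - 5))*(-1021) = -11/2/(-16)*(-1021) = -11/2*(-1/16)*(-1021) = (11/32)*(-1021) = -11231/32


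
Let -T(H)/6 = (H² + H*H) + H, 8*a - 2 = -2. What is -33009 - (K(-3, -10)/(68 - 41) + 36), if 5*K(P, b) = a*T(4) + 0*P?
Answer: -33045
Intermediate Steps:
a = 0 (a = ¼ + (⅛)*(-2) = ¼ - ¼ = 0)
T(H) = -12*H² - 6*H (T(H) = -6*((H² + H*H) + H) = -6*((H² + H²) + H) = -6*(2*H² + H) = -6*(H + 2*H²) = -12*H² - 6*H)
K(P, b) = 0 (K(P, b) = (0*(-6*4*(1 + 2*4)) + 0*P)/5 = (0*(-6*4*(1 + 8)) + 0)/5 = (0*(-6*4*9) + 0)/5 = (0*(-216) + 0)/5 = (0 + 0)/5 = (⅕)*0 = 0)
-33009 - (K(-3, -10)/(68 - 41) + 36) = -33009 - (0/(68 - 41) + 36) = -33009 - (0/27 + 36) = -33009 - (0*(1/27) + 36) = -33009 - (0 + 36) = -33009 - 1*36 = -33009 - 36 = -33045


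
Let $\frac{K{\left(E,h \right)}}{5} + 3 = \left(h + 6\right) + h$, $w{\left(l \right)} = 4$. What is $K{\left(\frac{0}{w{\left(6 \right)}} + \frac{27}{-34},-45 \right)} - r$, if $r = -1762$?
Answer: $1327$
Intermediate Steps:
$K{\left(E,h \right)} = 15 + 10 h$ ($K{\left(E,h \right)} = -15 + 5 \left(\left(h + 6\right) + h\right) = -15 + 5 \left(\left(6 + h\right) + h\right) = -15 + 5 \left(6 + 2 h\right) = -15 + \left(30 + 10 h\right) = 15 + 10 h$)
$K{\left(\frac{0}{w{\left(6 \right)}} + \frac{27}{-34},-45 \right)} - r = \left(15 + 10 \left(-45\right)\right) - -1762 = \left(15 - 450\right) + 1762 = -435 + 1762 = 1327$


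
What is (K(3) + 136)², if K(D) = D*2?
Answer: 20164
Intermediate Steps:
K(D) = 2*D
(K(3) + 136)² = (2*3 + 136)² = (6 + 136)² = 142² = 20164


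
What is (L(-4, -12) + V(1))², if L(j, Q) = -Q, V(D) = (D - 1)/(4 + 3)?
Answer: 144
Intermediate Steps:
V(D) = -⅐ + D/7 (V(D) = (-1 + D)/7 = (-1 + D)*(⅐) = -⅐ + D/7)
(L(-4, -12) + V(1))² = (-1*(-12) + (-⅐ + (⅐)*1))² = (12 + (-⅐ + ⅐))² = (12 + 0)² = 12² = 144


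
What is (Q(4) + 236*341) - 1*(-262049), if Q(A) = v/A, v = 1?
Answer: 1370101/4 ≈ 3.4253e+5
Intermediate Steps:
Q(A) = 1/A
(Q(4) + 236*341) - 1*(-262049) = (1/4 + 236*341) - 1*(-262049) = (1/4 + 80476) + 262049 = 321905/4 + 262049 = 1370101/4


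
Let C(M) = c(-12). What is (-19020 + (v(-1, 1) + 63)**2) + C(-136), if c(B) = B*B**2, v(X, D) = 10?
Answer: -15419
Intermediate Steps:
c(B) = B**3
C(M) = -1728 (C(M) = (-12)**3 = -1728)
(-19020 + (v(-1, 1) + 63)**2) + C(-136) = (-19020 + (10 + 63)**2) - 1728 = (-19020 + 73**2) - 1728 = (-19020 + 5329) - 1728 = -13691 - 1728 = -15419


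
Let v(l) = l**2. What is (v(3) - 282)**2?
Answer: 74529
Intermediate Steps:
(v(3) - 282)**2 = (3**2 - 282)**2 = (9 - 282)**2 = (-273)**2 = 74529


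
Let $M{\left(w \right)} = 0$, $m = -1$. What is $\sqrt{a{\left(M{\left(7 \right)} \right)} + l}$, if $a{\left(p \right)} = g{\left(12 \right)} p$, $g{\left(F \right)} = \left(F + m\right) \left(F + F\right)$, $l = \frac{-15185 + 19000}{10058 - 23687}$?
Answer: $\frac{i \sqrt{1061115}}{1947} \approx 0.52907 i$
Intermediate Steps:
$l = - \frac{545}{1947}$ ($l = \frac{3815}{-13629} = 3815 \left(- \frac{1}{13629}\right) = - \frac{545}{1947} \approx -0.27992$)
$g{\left(F \right)} = 2 F \left(-1 + F\right)$ ($g{\left(F \right)} = \left(F - 1\right) \left(F + F\right) = \left(-1 + F\right) 2 F = 2 F \left(-1 + F\right)$)
$a{\left(p \right)} = 264 p$ ($a{\left(p \right)} = 2 \cdot 12 \left(-1 + 12\right) p = 2 \cdot 12 \cdot 11 p = 264 p$)
$\sqrt{a{\left(M{\left(7 \right)} \right)} + l} = \sqrt{264 \cdot 0 - \frac{545}{1947}} = \sqrt{0 - \frac{545}{1947}} = \sqrt{- \frac{545}{1947}} = \frac{i \sqrt{1061115}}{1947}$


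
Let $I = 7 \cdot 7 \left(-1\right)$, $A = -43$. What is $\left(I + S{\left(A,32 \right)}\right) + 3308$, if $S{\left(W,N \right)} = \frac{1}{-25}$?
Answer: $\frac{81474}{25} \approx 3259.0$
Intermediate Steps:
$S{\left(W,N \right)} = - \frac{1}{25}$
$I = -49$ ($I = 49 \left(-1\right) = -49$)
$\left(I + S{\left(A,32 \right)}\right) + 3308 = \left(-49 - \frac{1}{25}\right) + 3308 = - \frac{1226}{25} + 3308 = \frac{81474}{25}$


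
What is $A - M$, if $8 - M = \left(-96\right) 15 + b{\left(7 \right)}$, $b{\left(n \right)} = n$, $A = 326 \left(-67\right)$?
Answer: $-23283$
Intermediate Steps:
$A = -21842$
$M = 1441$ ($M = 8 - \left(\left(-96\right) 15 + 7\right) = 8 - \left(-1440 + 7\right) = 8 - -1433 = 8 + 1433 = 1441$)
$A - M = -21842 - 1441 = -23283$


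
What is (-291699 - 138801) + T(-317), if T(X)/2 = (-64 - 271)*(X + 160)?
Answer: -325310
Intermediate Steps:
T(X) = -107200 - 670*X (T(X) = 2*((-64 - 271)*(X + 160)) = 2*(-335*(160 + X)) = 2*(-53600 - 335*X) = -107200 - 670*X)
(-291699 - 138801) + T(-317) = (-291699 - 138801) + (-107200 - 670*(-317)) = -430500 + (-107200 + 212390) = -430500 + 105190 = -325310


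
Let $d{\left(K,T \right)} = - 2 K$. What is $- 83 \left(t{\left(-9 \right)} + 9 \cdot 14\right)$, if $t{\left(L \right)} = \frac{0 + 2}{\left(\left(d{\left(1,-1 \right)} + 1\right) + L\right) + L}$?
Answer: $- \frac{198536}{19} \approx -10449.0$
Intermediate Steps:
$t{\left(L \right)} = \frac{2}{-1 + 2 L}$ ($t{\left(L \right)} = \frac{0 + 2}{\left(\left(\left(-2\right) 1 + 1\right) + L\right) + L} = \frac{2}{\left(\left(-2 + 1\right) + L\right) + L} = \frac{2}{\left(-1 + L\right) + L} = \frac{2}{-1 + 2 L}$)
$- 83 \left(t{\left(-9 \right)} + 9 \cdot 14\right) = - 83 \left(\frac{2}{-1 + 2 \left(-9\right)} + 9 \cdot 14\right) = - 83 \left(\frac{2}{-1 - 18} + 126\right) = - 83 \left(\frac{2}{-19} + 126\right) = - 83 \left(2 \left(- \frac{1}{19}\right) + 126\right) = - 83 \left(- \frac{2}{19} + 126\right) = \left(-83\right) \frac{2392}{19} = - \frac{198536}{19}$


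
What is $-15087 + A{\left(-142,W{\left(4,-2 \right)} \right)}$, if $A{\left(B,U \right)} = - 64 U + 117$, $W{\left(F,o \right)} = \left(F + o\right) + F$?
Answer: $-15354$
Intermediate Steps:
$W{\left(F,o \right)} = o + 2 F$
$A{\left(B,U \right)} = 117 - 64 U$
$-15087 + A{\left(-142,W{\left(4,-2 \right)} \right)} = -15087 + \left(117 - 64 \left(-2 + 2 \cdot 4\right)\right) = -15087 + \left(117 - 64 \left(-2 + 8\right)\right) = -15087 + \left(117 - 384\right) = -15087 - 267 = -15354$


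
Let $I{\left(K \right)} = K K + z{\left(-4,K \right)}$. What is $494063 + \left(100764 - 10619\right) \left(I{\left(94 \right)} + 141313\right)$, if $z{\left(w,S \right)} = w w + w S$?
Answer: $13503223468$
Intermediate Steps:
$z{\left(w,S \right)} = w^{2} + S w$
$I{\left(K \right)} = 16 + K^{2} - 4 K$ ($I{\left(K \right)} = K K - 4 \left(K - 4\right) = K^{2} - 4 \left(-4 + K\right) = K^{2} - \left(-16 + 4 K\right) = 16 + K^{2} - 4 K$)
$494063 + \left(100764 - 10619\right) \left(I{\left(94 \right)} + 141313\right) = 494063 + \left(100764 - 10619\right) \left(\left(16 + 94^{2} - 376\right) + 141313\right) = 494063 + 90145 \left(\left(16 + 8836 - 376\right) + 141313\right) = 494063 + 90145 \left(8476 + 141313\right) = 494063 + 90145 \cdot 149789 = 494063 + 13502729405 = 13503223468$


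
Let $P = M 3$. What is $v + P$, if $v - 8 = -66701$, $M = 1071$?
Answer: $-63480$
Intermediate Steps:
$P = 3213$ ($P = 1071 \cdot 3 = 3213$)
$v = -66693$ ($v = 8 - 66701 = -66693$)
$v + P = -66693 + 3213 = -63480$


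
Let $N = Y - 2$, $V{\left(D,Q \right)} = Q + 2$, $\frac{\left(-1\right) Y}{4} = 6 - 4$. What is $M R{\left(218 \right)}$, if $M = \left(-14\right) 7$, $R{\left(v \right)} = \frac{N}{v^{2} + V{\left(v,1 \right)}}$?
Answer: $\frac{980}{47527} \approx 0.02062$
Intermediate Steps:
$Y = -8$ ($Y = - 4 \left(6 - 4\right) = \left(-4\right) 2 = -8$)
$V{\left(D,Q \right)} = 2 + Q$
$N = -10$ ($N = -8 - 2 = -10$)
$R{\left(v \right)} = - \frac{10}{3 + v^{2}}$ ($R{\left(v \right)} = \frac{1}{v^{2} + \left(2 + 1\right)} \left(-10\right) = \frac{1}{v^{2} + 3} \left(-10\right) = \frac{1}{3 + v^{2}} \left(-10\right) = - \frac{10}{3 + v^{2}}$)
$M = -98$
$M R{\left(218 \right)} = - 98 \left(- \frac{10}{3 + 218^{2}}\right) = - 98 \left(- \frac{10}{3 + 47524}\right) = - 98 \left(- \frac{10}{47527}\right) = - 98 \left(\left(-10\right) \frac{1}{47527}\right) = \left(-98\right) \left(- \frac{10}{47527}\right) = \frac{980}{47527}$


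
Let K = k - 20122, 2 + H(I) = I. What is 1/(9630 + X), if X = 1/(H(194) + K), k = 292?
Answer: 19638/189113939 ≈ 0.00010384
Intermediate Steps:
H(I) = -2 + I
K = -19830 (K = 292 - 20122 = -19830)
X = -1/19638 (X = 1/((-2 + 194) - 19830) = 1/(192 - 19830) = 1/(-19638) = -1/19638 ≈ -5.0922e-5)
1/(9630 + X) = 1/(9630 - 1/19638) = 1/(189113939/19638) = 19638/189113939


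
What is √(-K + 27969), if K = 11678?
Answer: √16291 ≈ 127.64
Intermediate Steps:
√(-K + 27969) = √(-1*11678 + 27969) = √(-11678 + 27969) = √16291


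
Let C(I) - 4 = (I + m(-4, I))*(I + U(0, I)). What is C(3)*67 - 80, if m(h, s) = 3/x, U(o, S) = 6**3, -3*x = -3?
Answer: 88226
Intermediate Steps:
x = 1 (x = -1/3*(-3) = 1)
U(o, S) = 216
m(h, s) = 3 (m(h, s) = 3/1 = 3*1 = 3)
C(I) = 4 + (3 + I)*(216 + I) (C(I) = 4 + (I + 3)*(I + 216) = 4 + (3 + I)*(216 + I))
C(3)*67 - 80 = (652 + 3**2 + 219*3)*67 - 80 = (652 + 9 + 657)*67 - 80 = 1318*67 - 80 = 88306 - 80 = 88226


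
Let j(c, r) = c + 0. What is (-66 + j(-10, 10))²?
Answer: 5776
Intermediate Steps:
j(c, r) = c
(-66 + j(-10, 10))² = (-66 - 10)² = (-76)² = 5776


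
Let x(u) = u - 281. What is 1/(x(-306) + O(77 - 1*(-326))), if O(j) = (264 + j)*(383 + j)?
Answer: 1/523675 ≈ 1.9096e-6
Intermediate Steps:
x(u) = -281 + u
1/(x(-306) + O(77 - 1*(-326))) = 1/((-281 - 306) + (101112 + (77 - 1*(-326))² + 647*(77 - 1*(-326)))) = 1/(-587 + (101112 + (77 + 326)² + 647*(77 + 326))) = 1/(-587 + (101112 + 403² + 647*403)) = 1/(-587 + (101112 + 162409 + 260741)) = 1/(-587 + 524262) = 1/523675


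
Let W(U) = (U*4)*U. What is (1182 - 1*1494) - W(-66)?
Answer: -17736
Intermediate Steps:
W(U) = 4*U² (W(U) = (4*U)*U = 4*U²)
(1182 - 1*1494) - W(-66) = (1182 - 1*1494) - 4*(-66)² = (1182 - 1494) - 4*4356 = -312 - 1*17424 = -312 - 17424 = -17736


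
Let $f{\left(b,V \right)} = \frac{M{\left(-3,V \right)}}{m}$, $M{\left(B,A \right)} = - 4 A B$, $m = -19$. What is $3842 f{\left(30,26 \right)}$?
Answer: $- \frac{1198704}{19} \approx -63090.0$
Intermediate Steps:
$M{\left(B,A \right)} = - 4 A B$
$f{\left(b,V \right)} = - \frac{12 V}{19}$ ($f{\left(b,V \right)} = \frac{\left(-4\right) V \left(-3\right)}{-19} = 12 V \left(- \frac{1}{19}\right) = - \frac{12 V}{19}$)
$3842 f{\left(30,26 \right)} = 3842 \left(\left(- \frac{12}{19}\right) 26\right) = 3842 \left(- \frac{312}{19}\right) = - \frac{1198704}{19}$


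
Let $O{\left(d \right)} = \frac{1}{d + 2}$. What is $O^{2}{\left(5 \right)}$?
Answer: $\frac{1}{49} \approx 0.020408$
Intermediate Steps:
$O{\left(d \right)} = \frac{1}{2 + d}$
$O^{2}{\left(5 \right)} = \left(\frac{1}{2 + 5}\right)^{2} = \left(\frac{1}{7}\right)^{2} = \frac{1}{49}$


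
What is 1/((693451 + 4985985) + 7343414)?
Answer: 1/13022850 ≈ 7.6788e-8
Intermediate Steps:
1/((693451 + 4985985) + 7343414) = 1/(5679436 + 7343414) = 1/13022850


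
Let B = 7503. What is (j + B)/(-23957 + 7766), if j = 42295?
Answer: -7114/2313 ≈ -3.0757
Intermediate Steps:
(j + B)/(-23957 + 7766) = (42295 + 7503)/(-23957 + 7766) = 49798/(-16191) = 49798*(-1/16191) = -7114/2313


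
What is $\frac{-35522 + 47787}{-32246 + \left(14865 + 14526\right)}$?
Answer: $- \frac{2453}{571} \approx -4.296$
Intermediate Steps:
$\frac{-35522 + 47787}{-32246 + \left(14865 + 14526\right)} = \frac{12265}{-32246 + 29391} = \frac{12265}{-2855} = 12265 \left(- \frac{1}{2855}\right) = - \frac{2453}{571}$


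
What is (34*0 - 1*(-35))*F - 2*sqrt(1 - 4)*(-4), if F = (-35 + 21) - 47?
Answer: -2135 + 8*I*sqrt(3) ≈ -2135.0 + 13.856*I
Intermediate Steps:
F = -61 (F = -14 - 47 = -61)
(34*0 - 1*(-35))*F - 2*sqrt(1 - 4)*(-4) = (34*0 - 1*(-35))*(-61) - 2*sqrt(1 - 4)*(-4) = (0 + 35)*(-61) - 2*I*sqrt(3)*(-4) = 35*(-61) - 2*I*sqrt(3)*(-4) = -2135 - 2*I*sqrt(3)*(-4) = -2135 + 8*I*sqrt(3)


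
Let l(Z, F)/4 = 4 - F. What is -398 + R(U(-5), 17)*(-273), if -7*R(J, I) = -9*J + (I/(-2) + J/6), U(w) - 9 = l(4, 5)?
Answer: -2452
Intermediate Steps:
l(Z, F) = 16 - 4*F (l(Z, F) = 4*(4 - F) = 16 - 4*F)
U(w) = 5 (U(w) = 9 + (16 - 4*5) = 9 + (16 - 20) = 9 - 4 = 5)
R(J, I) = I/14 + 53*J/42 (R(J, I) = -(-9*J + (I/(-2) + J/6))/7 = -(-9*J + (I*(-1/2) + J*(1/6)))/7 = -(-9*J + (-I/2 + J/6))/7 = -(-53*J/6 - I/2)/7 = I/14 + 53*J/42)
-398 + R(U(-5), 17)*(-273) = -398 + ((1/14)*17 + (53/42)*5)*(-273) = -398 + (17/14 + 265/42)*(-273) = -398 + (158/21)*(-273) = -398 - 2054 = -2452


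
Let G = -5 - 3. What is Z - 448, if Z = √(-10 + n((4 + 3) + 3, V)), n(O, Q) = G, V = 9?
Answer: -448 + 3*I*√2 ≈ -448.0 + 4.2426*I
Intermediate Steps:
G = -8
n(O, Q) = -8
Z = 3*I*√2 (Z = √(-10 - 8) = √(-18) = 3*I*√2 ≈ 4.2426*I)
Z - 448 = 3*I*√2 - 448 = -448 + 3*I*√2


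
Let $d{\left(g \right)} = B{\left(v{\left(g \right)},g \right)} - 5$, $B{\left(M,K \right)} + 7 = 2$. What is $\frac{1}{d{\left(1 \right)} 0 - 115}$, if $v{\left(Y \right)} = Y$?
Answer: $- \frac{1}{115} \approx -0.0086956$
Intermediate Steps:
$B{\left(M,K \right)} = -5$ ($B{\left(M,K \right)} = -7 + 2 = -5$)
$d{\left(g \right)} = -10$ ($d{\left(g \right)} = -5 - 5 = -10$)
$\frac{1}{d{\left(1 \right)} 0 - 115} = \frac{1}{\left(-10\right) 0 - 115} = \frac{1}{0 - 115} = \frac{1}{-115} = - \frac{1}{115}$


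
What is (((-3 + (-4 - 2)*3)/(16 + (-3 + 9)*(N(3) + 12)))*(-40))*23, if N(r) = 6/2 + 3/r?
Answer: 345/2 ≈ 172.50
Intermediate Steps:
N(r) = 3 + 3/r (N(r) = 6*(1/2) + 3/r = 3 + 3/r)
(((-3 + (-4 - 2)*3)/(16 + (-3 + 9)*(N(3) + 12)))*(-40))*23 = (((-3 + (-4 - 2)*3)/(16 + (-3 + 9)*((3 + 3/3) + 12)))*(-40))*23 = (((-3 - 6*3)/(16 + 6*((3 + 3*(1/3)) + 12)))*(-40))*23 = (((-3 - 18)/(16 + 6*((3 + 1) + 12)))*(-40))*23 = (-21/(16 + 6*(4 + 12))*(-40))*23 = (-21/(16 + 6*16)*(-40))*23 = (-21/(16 + 96)*(-40))*23 = (-21/112*(-40))*23 = (-21*1/112*(-40))*23 = -3/16*(-40)*23 = (15/2)*23 = 345/2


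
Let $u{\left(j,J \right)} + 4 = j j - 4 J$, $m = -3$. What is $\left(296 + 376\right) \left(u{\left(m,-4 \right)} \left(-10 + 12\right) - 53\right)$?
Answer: $-7392$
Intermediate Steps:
$u{\left(j,J \right)} = -4 + j^{2} - 4 J$ ($u{\left(j,J \right)} = -4 - \left(4 J - j j\right) = -4 - \left(- j^{2} + 4 J\right) = -4 + j^{2} - 4 J$)
$\left(296 + 376\right) \left(u{\left(m,-4 \right)} \left(-10 + 12\right) - 53\right) = \left(296 + 376\right) \left(\left(-4 + \left(-3\right)^{2} - -16\right) \left(-10 + 12\right) - 53\right) = 672 \left(\left(-4 + 9 + 16\right) 2 - 53\right) = 672 \left(21 \cdot 2 - 53\right) = 672 \left(42 - 53\right) = 672 \left(-11\right) = -7392$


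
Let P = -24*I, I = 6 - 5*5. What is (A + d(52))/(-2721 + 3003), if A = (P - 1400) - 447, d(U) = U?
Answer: -1339/282 ≈ -4.7482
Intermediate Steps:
I = -19 (I = 6 - 25 = -19)
P = 456 (P = -24*(-19) = 456)
A = -1391 (A = (456 - 1400) - 447 = -944 - 447 = -1391)
(A + d(52))/(-2721 + 3003) = (-1391 + 52)/(-2721 + 3003) = -1339/282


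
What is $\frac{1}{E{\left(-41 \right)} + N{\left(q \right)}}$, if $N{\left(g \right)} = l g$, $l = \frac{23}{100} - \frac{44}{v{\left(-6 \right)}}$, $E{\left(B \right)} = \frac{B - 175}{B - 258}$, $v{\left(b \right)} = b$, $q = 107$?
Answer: $\frac{89700}{72656917} \approx 0.0012346$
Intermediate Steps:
$E{\left(B \right)} = \frac{-175 + B}{-258 + B}$
$l = \frac{2269}{300}$ ($l = \frac{23}{100} - \frac{44}{-6} = 23 \cdot \frac{1}{100} - - \frac{22}{3} = \frac{23}{100} + \frac{22}{3} = \frac{2269}{300} \approx 7.5633$)
$N{\left(g \right)} = \frac{2269 g}{300}$
$\frac{1}{E{\left(-41 \right)} + N{\left(q \right)}} = \frac{1}{\frac{-175 - 41}{-258 - 41} + \frac{2269}{300} \cdot 107} = \frac{1}{\frac{1}{-299} \left(-216\right) + \frac{242783}{300}} = \frac{1}{\left(- \frac{1}{299}\right) \left(-216\right) + \frac{242783}{300}} = \frac{1}{\frac{216}{299} + \frac{242783}{300}} = \frac{1}{\frac{72656917}{89700}} = \frac{89700}{72656917}$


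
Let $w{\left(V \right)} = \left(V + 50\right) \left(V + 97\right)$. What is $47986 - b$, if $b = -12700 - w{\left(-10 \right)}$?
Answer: $64166$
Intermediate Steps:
$w{\left(V \right)} = \left(50 + V\right) \left(97 + V\right)$
$b = -16180$ ($b = -12700 - \left(4850 + \left(-10\right)^{2} + 147 \left(-10\right)\right) = -12700 - \left(4850 + 100 - 1470\right) = -12700 - 3480 = -16180$)
$47986 - b = 47986 - -16180 = 47986 + 16180 = 64166$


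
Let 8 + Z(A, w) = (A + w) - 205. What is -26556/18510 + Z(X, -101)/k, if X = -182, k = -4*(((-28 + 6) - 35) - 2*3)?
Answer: -661378/194355 ≈ -3.4029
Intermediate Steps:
k = 252 (k = -4*((-22 - 35) - 6) = -4*(-57 - 6) = -4*(-63) = 252)
Z(A, w) = -213 + A + w (Z(A, w) = -8 + ((A + w) - 205) = -8 + (-205 + A + w) = -213 + A + w)
-26556/18510 + Z(X, -101)/k = -26556/18510 + (-213 - 182 - 101)/252 = -26556*1/18510 - 496*1/252 = -4426/3085 - 124/63 = -661378/194355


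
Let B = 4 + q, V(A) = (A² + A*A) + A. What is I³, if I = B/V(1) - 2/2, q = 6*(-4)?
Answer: -12167/27 ≈ -450.63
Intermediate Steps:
V(A) = A + 2*A² (V(A) = (A² + A²) + A = 2*A² + A = A + 2*A²)
q = -24
B = -20 (B = 4 - 24 = -20)
I = -23/3 (I = -20/(1 + 2*1) - 2/2 = -20/(1 + 2) - 2*½ = -20/(1*3) - 1 = -20/3 - 1 = -23/3 ≈ -7.6667)
I³ = (-23/3)³ = -12167/27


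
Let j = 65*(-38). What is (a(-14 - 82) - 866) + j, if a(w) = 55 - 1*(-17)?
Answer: -3264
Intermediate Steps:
a(w) = 72 (a(w) = 55 + 17 = 72)
j = -2470
(a(-14 - 82) - 866) + j = (72 - 866) - 2470 = -794 - 2470 = -3264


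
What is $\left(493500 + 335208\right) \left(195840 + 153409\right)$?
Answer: $289425440292$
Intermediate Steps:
$\left(493500 + 335208\right) \left(195840 + 153409\right) = 828708 \cdot 349249 = 289425440292$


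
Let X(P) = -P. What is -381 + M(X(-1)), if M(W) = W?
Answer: -380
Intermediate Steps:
-381 + M(X(-1)) = -381 - 1*(-1) = -381 + 1 = -380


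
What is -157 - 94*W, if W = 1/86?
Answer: -6798/43 ≈ -158.09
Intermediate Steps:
W = 1/86 ≈ 0.011628
-157 - 94*W = -157 - 94*1/86 = -157 - 47/43 = -6798/43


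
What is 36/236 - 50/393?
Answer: 587/23187 ≈ 0.025316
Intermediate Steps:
36/236 - 50/393 = 36*(1/236) - 50*1/393 = 9/59 - 50/393 = 587/23187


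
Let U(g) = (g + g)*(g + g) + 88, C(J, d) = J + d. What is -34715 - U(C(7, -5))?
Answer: -34819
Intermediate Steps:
U(g) = 88 + 4*g² (U(g) = (2*g)*(2*g) + 88 = 4*g² + 88 = 88 + 4*g²)
-34715 - U(C(7, -5)) = -34715 - (88 + 4*(7 - 5)²) = -34715 - (88 + 4*2²) = -34715 - (88 + 4*4) = -34715 - (88 + 16) = -34715 - 1*104 = -34715 - 104 = -34819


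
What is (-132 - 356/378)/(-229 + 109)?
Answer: 12563/11340 ≈ 1.1078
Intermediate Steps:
(-132 - 356/378)/(-229 + 109) = (-132 - 356*1/378)/(-120) = (-132 - 178/189)*(-1/120) = -25126/189*(-1/120) = 12563/11340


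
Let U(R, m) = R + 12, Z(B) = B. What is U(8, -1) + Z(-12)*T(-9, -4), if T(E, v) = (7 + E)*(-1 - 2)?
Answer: -52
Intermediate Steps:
T(E, v) = -21 - 3*E (T(E, v) = (7 + E)*(-3) = -21 - 3*E)
U(R, m) = 12 + R
U(8, -1) + Z(-12)*T(-9, -4) = (12 + 8) - 12*(-21 - 3*(-9)) = 20 - 12*(-21 + 27) = 20 - 12*6 = 20 - 72 = -52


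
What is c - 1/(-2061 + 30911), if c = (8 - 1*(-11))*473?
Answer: 259274949/28850 ≈ 8987.0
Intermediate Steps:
c = 8987 (c = (8 + 11)*473 = 19*473 = 8987)
c - 1/(-2061 + 30911) = 8987 - 1/(-2061 + 30911) = 8987 - 1/28850 = 259274949/28850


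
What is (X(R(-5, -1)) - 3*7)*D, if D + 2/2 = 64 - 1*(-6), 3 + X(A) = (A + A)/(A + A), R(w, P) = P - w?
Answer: -1587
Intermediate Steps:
X(A) = -2 (X(A) = -3 + (A + A)/(A + A) = -3 + (2*A)/((2*A)) = -3 + (2*A)*(1/(2*A)) = -3 + 1 = -2)
D = 69 (D = -1 + (64 - 1*(-6)) = -1 + (64 + 6) = -1 + 70 = 69)
(X(R(-5, -1)) - 3*7)*D = (-2 - 3*7)*69 = (-2 - 21)*69 = -23*69 = -1587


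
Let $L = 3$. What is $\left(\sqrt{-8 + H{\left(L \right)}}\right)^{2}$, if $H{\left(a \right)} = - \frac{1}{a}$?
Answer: $- \frac{25}{3} \approx -8.3333$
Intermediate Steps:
$\left(\sqrt{-8 + H{\left(L \right)}}\right)^{2} = \left(\sqrt{-8 - \frac{1}{3}}\right)^{2} = \left(\sqrt{- \frac{25}{3}}\right)^{2} = \left(\frac{5 i \sqrt{3}}{3}\right)^{2} = - \frac{25}{3}$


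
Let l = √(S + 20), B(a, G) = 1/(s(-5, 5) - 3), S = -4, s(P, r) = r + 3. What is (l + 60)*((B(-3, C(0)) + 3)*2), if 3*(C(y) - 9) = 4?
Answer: 2048/5 ≈ 409.60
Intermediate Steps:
s(P, r) = 3 + r
C(y) = 31/3 (C(y) = 9 + (⅓)*4 = 9 + 4/3 = 31/3)
B(a, G) = ⅕ (B(a, G) = 1/((3 + 5) - 3) = 1/(8 - 3) = 1/5 = ⅕)
l = 4 (l = √(-4 + 20) = √16 = 4)
(l + 60)*((B(-3, C(0)) + 3)*2) = (4 + 60)*((⅕ + 3)*2) = 64*((16/5)*2) = 64*(32/5) = 2048/5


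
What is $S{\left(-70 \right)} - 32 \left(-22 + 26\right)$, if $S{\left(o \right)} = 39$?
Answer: $-89$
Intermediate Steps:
$S{\left(-70 \right)} - 32 \left(-22 + 26\right) = 39 - 32 \left(-22 + 26\right) = 39 - 32 \cdot 4 = 39 - 128 = -89$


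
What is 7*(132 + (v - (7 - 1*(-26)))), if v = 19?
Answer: 826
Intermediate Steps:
7*(132 + (v - (7 - 1*(-26)))) = 7*(132 + (19 - (7 - 1*(-26)))) = 7*(132 + (19 - (7 + 26))) = 7*(132 + (19 - 1*33)) = 7*(132 + (19 - 33)) = 7*(132 - 14) = 7*118 = 826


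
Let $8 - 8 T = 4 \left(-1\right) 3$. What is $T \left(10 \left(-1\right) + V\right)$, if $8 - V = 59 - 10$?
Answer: $- \frac{255}{2} \approx -127.5$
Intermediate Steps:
$V = -41$ ($V = 8 - \left(59 - 10\right) = 8 - 49 = -41$)
$T = \frac{5}{2}$ ($T = 1 - \frac{4 \left(-1\right) 3}{8} = 1 - \frac{\left(-4\right) 3}{8} = 1 - - \frac{3}{2} = 1 + \frac{3}{2} = \frac{5}{2} \approx 2.5$)
$T \left(10 \left(-1\right) + V\right) = \frac{5 \left(10 \left(-1\right) - 41\right)}{2} = \frac{5 \left(-10 - 41\right)}{2} = \frac{5}{2} \left(-51\right) = - \frac{255}{2}$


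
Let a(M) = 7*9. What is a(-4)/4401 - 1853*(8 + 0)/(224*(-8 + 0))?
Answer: 907685/109536 ≈ 8.2866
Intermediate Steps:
a(M) = 63
a(-4)/4401 - 1853*(8 + 0)/(224*(-8 + 0)) = 63/4401 - 1853*(8 + 0)/(224*(-8 + 0)) = 63*(1/4401) - 1853/(-(-128)/8*(-14)) = 7/489 - 1853/(-(-128)/8*(-14)) = 7/489 - 1853/(-16*(-1)*(-14)) = 7/489 - 1853/(16*(-14)) = 7/489 - 1853/(-224) = 7/489 - 1853*(-1/224) = 7/489 + 1853/224 = 907685/109536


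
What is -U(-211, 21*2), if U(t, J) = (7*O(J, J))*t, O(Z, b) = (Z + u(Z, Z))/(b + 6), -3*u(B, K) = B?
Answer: 10339/12 ≈ 861.58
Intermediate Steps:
u(B, K) = -B/3
O(Z, b) = 2*Z/(3*(6 + b)) (O(Z, b) = (Z - Z/3)/(b + 6) = (2*Z/3)/(6 + b) = 2*Z/(3*(6 + b)))
U(t, J) = 14*J*t/(3*(6 + J)) (U(t, J) = (7*(2*J/(3*(6 + J))))*t = (14*J/(3*(6 + J)))*t = 14*J*t/(3*(6 + J)))
-U(-211, 21*2) = -14*21*2*(-211)/(3*(6 + 21*2)) = -14*42*(-211)/(3*(6 + 42)) = -14*42*(-211)/(3*48) = -1*(-10339/12) = 10339/12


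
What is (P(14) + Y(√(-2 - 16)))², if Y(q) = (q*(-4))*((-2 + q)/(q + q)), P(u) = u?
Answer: 252 - 216*I*√2 ≈ 252.0 - 305.47*I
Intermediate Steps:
Y(q) = 4 - 2*q (Y(q) = (-4*q)*((-2 + q)/((2*q))) = (-4*q)*((-2 + q)*(1/(2*q))) = (-4*q)*((-2 + q)/(2*q)) = 4 - 2*q)
(P(14) + Y(√(-2 - 16)))² = (14 + (4 - 2*√(-2 - 16)))² = (14 + (4 - 6*I*√2))² = (18 - 6*I*√2)²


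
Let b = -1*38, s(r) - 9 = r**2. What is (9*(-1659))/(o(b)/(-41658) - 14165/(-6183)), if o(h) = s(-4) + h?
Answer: -1281932927478/196721983 ≈ -6516.5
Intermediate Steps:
s(r) = 9 + r**2
b = -38
o(h) = 25 + h (o(h) = (9 + (-4)**2) + h = (9 + 16) + h = 25 + h)
(9*(-1659))/(o(b)/(-41658) - 14165/(-6183)) = (9*(-1659))/((25 - 38)/(-41658) - 14165/(-6183)) = -14931/(-13*(-1/41658) - 14165*(-1/6183)) = -14931/(13/41658 + 14165/6183) = -14931/196721983/85857138 = -14931*85857138/196721983 = -1281932927478/196721983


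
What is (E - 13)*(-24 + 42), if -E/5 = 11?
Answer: -1224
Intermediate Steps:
E = -55 (E = -5*11 = -55)
(E - 13)*(-24 + 42) = (-55 - 13)*(-24 + 42) = -68*18 = -1224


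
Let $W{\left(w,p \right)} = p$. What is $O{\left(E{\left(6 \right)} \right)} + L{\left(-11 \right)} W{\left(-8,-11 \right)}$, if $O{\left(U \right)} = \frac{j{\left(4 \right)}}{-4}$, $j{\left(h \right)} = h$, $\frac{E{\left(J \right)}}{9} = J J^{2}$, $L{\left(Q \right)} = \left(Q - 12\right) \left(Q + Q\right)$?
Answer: $-5567$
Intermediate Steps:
$L{\left(Q \right)} = 2 Q \left(-12 + Q\right)$ ($L{\left(Q \right)} = \left(-12 + Q\right) 2 Q = 2 Q \left(-12 + Q\right)$)
$E{\left(J \right)} = 9 J^{3}$ ($E{\left(J \right)} = 9 J J^{2} = 9 J^{3}$)
$O{\left(U \right)} = -1$ ($O{\left(U \right)} = \frac{4}{-4} = 4 \left(- \frac{1}{4}\right) = -1$)
$O{\left(E{\left(6 \right)} \right)} + L{\left(-11 \right)} W{\left(-8,-11 \right)} = -1 + 2 \left(-11\right) \left(-12 - 11\right) \left(-11\right) = -1 + 2 \left(-11\right) \left(-23\right) \left(-11\right) = -1 + 506 \left(-11\right) = -1 - 5566 = -5567$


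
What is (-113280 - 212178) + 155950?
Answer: -169508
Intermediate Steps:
(-113280 - 212178) + 155950 = -325458 + 155950 = -169508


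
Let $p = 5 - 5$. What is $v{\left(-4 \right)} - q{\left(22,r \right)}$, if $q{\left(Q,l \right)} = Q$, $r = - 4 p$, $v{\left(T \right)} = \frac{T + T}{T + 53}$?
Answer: $- \frac{1086}{49} \approx -22.163$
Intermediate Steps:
$v{\left(T \right)} = \frac{2 T}{53 + T}$
$p = 0$ ($p = 5 - 5 = 0$)
$r = 0$ ($r = \left(-4\right) 0 = 0$)
$v{\left(-4 \right)} - q{\left(22,r \right)} = 2 \left(-4\right) \frac{1}{53 - 4} - 22 = 2 \left(-4\right) \frac{1}{49} - 22 = - \frac{8}{49} - 22 = - \frac{1086}{49}$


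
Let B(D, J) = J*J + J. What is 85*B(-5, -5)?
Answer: 1700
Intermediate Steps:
B(D, J) = J + J**2 (B(D, J) = J**2 + J = J + J**2)
85*B(-5, -5) = 85*(-5*(1 - 5)) = 85*(-5*(-4)) = 85*20 = 1700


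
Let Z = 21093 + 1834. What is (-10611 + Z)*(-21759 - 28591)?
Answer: -620110600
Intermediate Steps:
Z = 22927
(-10611 + Z)*(-21759 - 28591) = (-10611 + 22927)*(-21759 - 28591) = 12316*(-50350) = -620110600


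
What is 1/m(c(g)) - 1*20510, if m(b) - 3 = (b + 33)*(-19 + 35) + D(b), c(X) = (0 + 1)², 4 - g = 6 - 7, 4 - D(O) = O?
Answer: -11280499/550 ≈ -20510.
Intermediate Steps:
D(O) = 4 - O
g = 5 (g = 4 - (6 - 7) = 4 - 1*(-1) = 4 + 1 = 5)
c(X) = 1 (c(X) = 1² = 1)
m(b) = 535 + 15*b (m(b) = 3 + ((b + 33)*(-19 + 35) + (4 - b)) = 3 + ((33 + b)*16 + (4 - b)) = 3 + ((528 + 16*b) + (4 - b)) = 3 + (532 + 15*b) = 535 + 15*b)
1/m(c(g)) - 1*20510 = 1/(535 + 15*1) - 1*20510 = 1/(535 + 15) - 20510 = 1/550 - 20510 = -11280499/550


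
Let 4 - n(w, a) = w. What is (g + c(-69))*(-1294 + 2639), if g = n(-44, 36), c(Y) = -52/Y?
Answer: 4524580/69 ≈ 65574.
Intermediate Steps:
n(w, a) = 4 - w
g = 48 (g = 4 - 1*(-44) = 4 + 44 = 48)
(g + c(-69))*(-1294 + 2639) = (48 - 52/(-69))*(-1294 + 2639) = (48 - 52*(-1/69))*1345 = (48 + 52/69)*1345 = (3364/69)*1345 = 4524580/69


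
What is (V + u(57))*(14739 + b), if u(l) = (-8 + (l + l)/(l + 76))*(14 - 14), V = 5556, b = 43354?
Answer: 322764708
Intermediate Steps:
u(l) = 0 (u(l) = (-8 + (2*l)/(76 + l))*0 = (-8 + 2*l/(76 + l))*0 = 0)
(V + u(57))*(14739 + b) = (5556 + 0)*(14739 + 43354) = 5556*58093 = 322764708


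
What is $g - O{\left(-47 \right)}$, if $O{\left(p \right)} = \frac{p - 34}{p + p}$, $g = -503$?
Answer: $- \frac{47363}{94} \approx -503.86$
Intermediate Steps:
$O{\left(p \right)} = \frac{-34 + p}{2 p}$
$g - O{\left(-47 \right)} = -503 - \frac{-34 - 47}{2 \left(-47\right)} = -503 - \frac{1}{2} \left(- \frac{1}{47}\right) \left(-81\right) = -503 - \frac{81}{94} = - \frac{47363}{94}$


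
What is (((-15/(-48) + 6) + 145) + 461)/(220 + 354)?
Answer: 9797/9184 ≈ 1.0667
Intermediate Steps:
(((-15/(-48) + 6) + 145) + 461)/(220 + 354) = (((-15*(-1/48) + 6) + 145) + 461)/574 = (((5/16 + 6) + 145) + 461)*(1/574) = ((101/16 + 145) + 461)*(1/574) = (2421/16 + 461)*(1/574) = (9797/16)*(1/574) = 9797/9184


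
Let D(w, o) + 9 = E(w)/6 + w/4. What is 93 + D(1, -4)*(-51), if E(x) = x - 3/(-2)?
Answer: 518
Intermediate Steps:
E(x) = 3/2 + x (E(x) = x - 3*(-1/2) = x + 3/2 = 3/2 + x)
D(w, o) = -35/4 + 5*w/12 (D(w, o) = -9 + ((3/2 + w)/6 + w/4) = -9 + ((3/2 + w)*(1/6) + w*(1/4)) = -9 + ((1/4 + w/6) + w/4) = -9 + (1/4 + 5*w/12) = -35/4 + 5*w/12)
93 + D(1, -4)*(-51) = 93 + (-35/4 + (5/12)*1)*(-51) = 93 + (-35/4 + 5/12)*(-51) = 93 - 25/3*(-51) = 93 + 425 = 518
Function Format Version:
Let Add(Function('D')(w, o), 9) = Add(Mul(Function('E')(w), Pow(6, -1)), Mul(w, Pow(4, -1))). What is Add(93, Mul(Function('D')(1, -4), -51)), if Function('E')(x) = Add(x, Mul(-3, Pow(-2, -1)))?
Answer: 518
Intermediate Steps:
Function('E')(x) = Add(Rational(3, 2), x) (Function('E')(x) = Add(x, Mul(-3, Rational(-1, 2))) = Add(x, Rational(3, 2)) = Add(Rational(3, 2), x))
Function('D')(w, o) = Add(Rational(-35, 4), Mul(Rational(5, 12), w)) (Function('D')(w, o) = Add(-9, Add(Mul(Add(Rational(3, 2), w), Pow(6, -1)), Mul(w, Pow(4, -1)))) = Add(-9, Add(Mul(Add(Rational(3, 2), w), Rational(1, 6)), Mul(w, Rational(1, 4)))) = Add(-9, Add(Add(Rational(1, 4), Mul(Rational(1, 6), w)), Mul(Rational(1, 4), w))) = Add(-9, Add(Rational(1, 4), Mul(Rational(5, 12), w))) = Add(Rational(-35, 4), Mul(Rational(5, 12), w)))
Add(93, Mul(Function('D')(1, -4), -51)) = Add(93, Mul(Add(Rational(-35, 4), Mul(Rational(5, 12), 1)), -51)) = Add(93, Mul(Add(Rational(-35, 4), Rational(5, 12)), -51)) = Add(93, Mul(Rational(-25, 3), -51)) = Add(93, 425) = 518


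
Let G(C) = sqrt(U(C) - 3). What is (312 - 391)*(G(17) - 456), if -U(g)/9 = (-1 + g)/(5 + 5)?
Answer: 36024 - 79*I*sqrt(435)/5 ≈ 36024.0 - 329.54*I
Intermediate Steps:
U(g) = 9/10 - 9*g/10 (U(g) = -9*(-1 + g)/(5 + 5) = -9*(-1 + g)/10 = -9*(-1/10 + g/10) = 9/10 - 9*g/10)
G(C) = sqrt(-21/10 - 9*C/10) (G(C) = sqrt((9/10 - 9*C/10) - 3) = sqrt(-21/10 - 9*C/10))
(312 - 391)*(G(17) - 456) = (312 - 391)*(sqrt(-210 - 90*17)/10 - 456) = -79*(sqrt(-210 - 1530)/10 - 456) = -79*(sqrt(-1740)/10 - 456) = -79*((2*I*sqrt(435))/10 - 456) = -79*(I*sqrt(435)/5 - 456) = -79*(-456 + I*sqrt(435)/5) = 36024 - 79*I*sqrt(435)/5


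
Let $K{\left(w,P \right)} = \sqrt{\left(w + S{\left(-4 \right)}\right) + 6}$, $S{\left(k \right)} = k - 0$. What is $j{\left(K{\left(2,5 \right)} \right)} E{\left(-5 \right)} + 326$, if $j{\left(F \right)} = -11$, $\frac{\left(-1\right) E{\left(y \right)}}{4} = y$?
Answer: $106$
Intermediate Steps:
$E{\left(y \right)} = - 4 y$
$S{\left(k \right)} = k$ ($S{\left(k \right)} = k + 0 = k$)
$K{\left(w,P \right)} = \sqrt{2 + w}$ ($K{\left(w,P \right)} = \sqrt{\left(w - 4\right) + 6} = \sqrt{\left(-4 + w\right) + 6} = \sqrt{2 + w}$)
$j{\left(K{\left(2,5 \right)} \right)} E{\left(-5 \right)} + 326 = - 11 \left(\left(-4\right) \left(-5\right)\right) + 326 = \left(-11\right) 20 + 326 = -220 + 326 = 106$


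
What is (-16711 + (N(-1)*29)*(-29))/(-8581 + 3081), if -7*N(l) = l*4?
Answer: 120341/38500 ≈ 3.1257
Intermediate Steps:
N(l) = -4*l/7 (N(l) = -l*4/7 = -4*l/7)
(-16711 + (N(-1)*29)*(-29))/(-8581 + 3081) = (-16711 + (-4/7*(-1)*29)*(-29))/(-8581 + 3081) = (-16711 + ((4/7)*29)*(-29))/(-5500) = (-16711 + (116/7)*(-29))*(-1/5500) = (-16711 - 3364/7)*(-1/5500) = -120341/7*(-1/5500) = 120341/38500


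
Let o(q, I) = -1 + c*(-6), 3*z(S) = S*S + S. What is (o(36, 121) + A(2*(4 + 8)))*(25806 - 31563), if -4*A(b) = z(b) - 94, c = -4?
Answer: 40299/2 ≈ 20150.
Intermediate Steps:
z(S) = S/3 + S²/3 (z(S) = (S*S + S)/3 = (S² + S)/3 = (S + S²)/3 = S/3 + S²/3)
o(q, I) = 23 (o(q, I) = -1 - 4*(-6) = -1 + 24 = 23)
A(b) = 47/2 - b*(1 + b)/12 (A(b) = -(b*(1 + b)/3 - 94)/4 = -(-94 + b*(1 + b)/3)/4 = 47/2 - b*(1 + b)/12)
(o(36, 121) + A(2*(4 + 8)))*(25806 - 31563) = (23 + (47/2 - 2*(4 + 8)*(1 + 2*(4 + 8))/12))*(25806 - 31563) = (23 + (47/2 - 2*12*(1 + 2*12)/12))*(-5757) = (23 + (47/2 - 1/12*24*(1 + 24)))*(-5757) = (23 + (47/2 - 1/12*24*25))*(-5757) = (23 + (47/2 - 50))*(-5757) = (23 - 53/2)*(-5757) = -7/2*(-5757) = 40299/2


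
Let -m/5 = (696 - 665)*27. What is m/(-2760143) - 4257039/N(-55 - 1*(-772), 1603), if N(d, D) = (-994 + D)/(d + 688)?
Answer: -5502933711547340/560309029 ≈ -9.8212e+6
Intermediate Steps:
N(d, D) = (-994 + D)/(688 + d)
m = -4185 (m = -5*(696 - 665)*27 = -155*27 = -5*837 = -4185)
m/(-2760143) - 4257039/N(-55 - 1*(-772), 1603) = -4185/(-2760143) - 4257039*(688 + (-55 - 1*(-772)))/(-994 + 1603) = -4185*(-1/2760143) - 4257039/(609/(688 + (-55 + 772))) = 4185/2760143 - 4257039/(609/(688 + 717)) = 4185/2760143 - 4257039/(609/1405) = 4185/2760143 - 4257039/((1/1405)*609) = 4185/2760143 - 4257039/609/1405 = 4185/2760143 - 4257039*1405/609 = 4185/2760143 - 1993713265/203 = -5502933711547340/560309029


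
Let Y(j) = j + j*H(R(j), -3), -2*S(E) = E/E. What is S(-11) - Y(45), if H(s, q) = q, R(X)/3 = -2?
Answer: 179/2 ≈ 89.500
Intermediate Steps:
R(X) = -6 (R(X) = 3*(-2) = -6)
S(E) = -½ (S(E) = -E/(2*E) = -½*1 = -½)
Y(j) = -2*j (Y(j) = j + j*(-3) = j - 3*j = -2*j)
S(-11) - Y(45) = -½ - (-2)*45 = -½ - 1*(-90) = -½ + 90 = 179/2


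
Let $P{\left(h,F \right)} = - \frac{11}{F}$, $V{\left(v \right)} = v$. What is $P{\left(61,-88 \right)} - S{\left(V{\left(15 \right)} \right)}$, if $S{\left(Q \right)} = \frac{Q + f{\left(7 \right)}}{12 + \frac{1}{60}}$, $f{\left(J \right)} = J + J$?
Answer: $- \frac{13199}{5768} \approx -2.2883$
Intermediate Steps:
$f{\left(J \right)} = 2 J$
$S{\left(Q \right)} = \frac{120}{103} + \frac{60 Q}{721}$ ($S{\left(Q \right)} = \frac{Q + 2 \cdot 7}{12 + \frac{1}{60}} = \frac{Q + 14}{12 + \frac{1}{60}} = \frac{14 + Q}{\frac{721}{60}} = \left(14 + Q\right) \frac{60}{721} = \frac{120}{103} + \frac{60 Q}{721}$)
$P{\left(61,-88 \right)} - S{\left(V{\left(15 \right)} \right)} = - \frac{11}{-88} - \left(\frac{120}{103} + \frac{60}{721} \cdot 15\right) = \left(-11\right) \left(- \frac{1}{88}\right) - \left(\frac{120}{103} + \frac{900}{721}\right) = \frac{1}{8} - \frac{1740}{721} = - \frac{13199}{5768}$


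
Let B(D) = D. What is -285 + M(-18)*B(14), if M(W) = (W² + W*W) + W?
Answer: 8535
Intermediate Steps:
M(W) = W + 2*W² (M(W) = (W² + W²) + W = 2*W² + W = W + 2*W²)
-285 + M(-18)*B(14) = -285 - 18*(1 + 2*(-18))*14 = -285 - 18*(1 - 36)*14 = -285 - 18*(-35)*14 = -285 + 630*14 = -285 + 8820 = 8535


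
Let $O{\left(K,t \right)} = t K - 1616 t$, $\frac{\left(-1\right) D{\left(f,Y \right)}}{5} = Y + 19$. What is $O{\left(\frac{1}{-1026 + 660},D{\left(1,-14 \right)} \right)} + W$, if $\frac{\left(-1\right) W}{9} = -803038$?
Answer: $\frac{2659993597}{366} \approx 7.2677 \cdot 10^{6}$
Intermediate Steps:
$W = 7227342$ ($W = \left(-9\right) \left(-803038\right) = 7227342$)
$D{\left(f,Y \right)} = -95 - 5 Y$ ($D{\left(f,Y \right)} = - 5 \left(Y + 19\right) = - 5 \left(19 + Y\right) = -95 - 5 Y$)
$O{\left(K,t \right)} = - 1616 t + K t$ ($O{\left(K,t \right)} = K t - 1616 t = - 1616 t + K t$)
$O{\left(\frac{1}{-1026 + 660},D{\left(1,-14 \right)} \right)} + W = \left(-95 - -70\right) \left(-1616 + \frac{1}{-1026 + 660}\right) + 7227342 = \left(-95 + 70\right) \left(-1616 + \frac{1}{-366}\right) + 7227342 = - 25 \left(-1616 - \frac{1}{366}\right) + 7227342 = \left(-25\right) \left(- \frac{591457}{366}\right) + 7227342 = \frac{14786425}{366} + 7227342 = \frac{2659993597}{366}$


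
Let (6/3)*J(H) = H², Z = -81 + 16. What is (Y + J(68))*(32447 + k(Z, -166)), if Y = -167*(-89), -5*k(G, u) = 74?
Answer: 557023035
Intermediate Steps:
Z = -65
k(G, u) = -74/5 (k(G, u) = -⅕*74 = -74/5)
J(H) = H²/2
Y = 14863
(Y + J(68))*(32447 + k(Z, -166)) = (14863 + (½)*68²)*(32447 - 74/5) = (14863 + (½)*4624)*(162161/5) = (14863 + 2312)*(162161/5) = 17175*(162161/5) = 557023035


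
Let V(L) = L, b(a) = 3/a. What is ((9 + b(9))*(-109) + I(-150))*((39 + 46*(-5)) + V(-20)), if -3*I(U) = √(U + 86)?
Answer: 643972/3 + 1688*I/3 ≈ 2.1466e+5 + 562.67*I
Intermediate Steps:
I(U) = -√(86 + U)/3 (I(U) = -√(U + 86)/3 = -√(86 + U)/3)
((9 + b(9))*(-109) + I(-150))*((39 + 46*(-5)) + V(-20)) = ((9 + 3/9)*(-109) - √(86 - 150)/3)*((39 + 46*(-5)) - 20) = ((9 + 3*(⅑))*(-109) - 8*I/3)*((39 - 230) - 20) = ((9 + ⅓)*(-109) - 8*I/3)*(-191 - 20) = ((28/3)*(-109) - 8*I/3)*(-211) = (-3052/3 - 8*I/3)*(-211) = 643972/3 + 1688*I/3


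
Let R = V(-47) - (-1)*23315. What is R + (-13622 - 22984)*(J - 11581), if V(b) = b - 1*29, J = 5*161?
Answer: 394489495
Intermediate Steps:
J = 805
V(b) = -29 + b (V(b) = b - 29 = -29 + b)
R = 23239 (R = (-29 - 47) - (-1)*23315 = -76 - 1*(-23315) = -76 + 23315 = 23239)
R + (-13622 - 22984)*(J - 11581) = 23239 + (-13622 - 22984)*(805 - 11581) = 23239 - 36606*(-10776) = 23239 + 394466256 = 394489495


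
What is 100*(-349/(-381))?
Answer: 34900/381 ≈ 91.601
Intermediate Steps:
100*(-349/(-381)) = 100*(-349*(-1/381)) = 100*(349/381) = 34900/381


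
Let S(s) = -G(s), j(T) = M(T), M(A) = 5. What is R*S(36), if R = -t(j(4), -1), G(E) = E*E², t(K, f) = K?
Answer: 233280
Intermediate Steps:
j(T) = 5
G(E) = E³
S(s) = -s³
R = -5 (R = -1*5 = -5)
R*S(36) = -(-5)*36³ = -(-5)*46656 = -5*(-46656) = 233280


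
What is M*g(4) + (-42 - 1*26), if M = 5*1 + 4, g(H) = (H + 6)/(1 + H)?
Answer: -50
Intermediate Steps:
g(H) = (6 + H)/(1 + H)
M = 9 (M = 5 + 4 = 9)
M*g(4) + (-42 - 1*26) = 9*((6 + 4)/(1 + 4)) + (-42 - 1*26) = 9*(10/5) + (-42 - 26) = 9*((⅕)*10) - 68 = 9*2 - 68 = 18 - 68 = -50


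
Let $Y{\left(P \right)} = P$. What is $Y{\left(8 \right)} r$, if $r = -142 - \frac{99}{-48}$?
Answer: $- \frac{2239}{2} \approx -1119.5$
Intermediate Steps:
$r = - \frac{2239}{16}$ ($r = -142 - - \frac{33}{16} = -142 + \frac{33}{16} = - \frac{2239}{16} \approx -139.94$)
$Y{\left(8 \right)} r = 8 \left(- \frac{2239}{16}\right) = - \frac{2239}{2}$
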